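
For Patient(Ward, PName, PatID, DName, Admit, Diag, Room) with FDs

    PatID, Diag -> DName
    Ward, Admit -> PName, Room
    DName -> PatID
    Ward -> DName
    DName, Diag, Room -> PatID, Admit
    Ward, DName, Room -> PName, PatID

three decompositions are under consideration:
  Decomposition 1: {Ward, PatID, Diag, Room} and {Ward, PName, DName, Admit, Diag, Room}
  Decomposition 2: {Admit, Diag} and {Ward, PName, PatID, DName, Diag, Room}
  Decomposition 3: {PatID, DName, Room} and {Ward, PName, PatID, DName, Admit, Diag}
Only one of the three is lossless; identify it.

Decomposition 1

Decomposition 1: common = {Ward, Diag, Room}, closure = {Ward, PName, PatID, DName, Admit, Diag, Room} → lossless.
Decomposition 2: common = {Diag}, closure = {Diag} → lossy.
Decomposition 3: common = {PatID, DName}, closure = {PatID, DName} → lossy.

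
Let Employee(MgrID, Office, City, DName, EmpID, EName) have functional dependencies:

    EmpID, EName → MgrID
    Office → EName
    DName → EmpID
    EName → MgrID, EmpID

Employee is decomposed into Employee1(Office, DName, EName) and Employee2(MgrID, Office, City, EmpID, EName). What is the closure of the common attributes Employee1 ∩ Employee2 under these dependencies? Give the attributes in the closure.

MgrID, Office, EmpID, EName

Employee1 ∩ Employee2 = {Office, EName}.
EName → MgrID, EmpID applies, adding MgrID, EmpID
Closure: {MgrID, Office, EmpID, EName}.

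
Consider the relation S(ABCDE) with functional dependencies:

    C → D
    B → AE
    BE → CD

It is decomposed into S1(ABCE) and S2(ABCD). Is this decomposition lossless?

Common attributes: S1 ∩ S2 = {ABC}.
Closure of {ABC}: C → D applies, adding D; B → AE applies, adding E. So (ABC)⁺ = {ABCDE}.
This closure contains every attribute of S1, so S1 ∩ S2 → S1. The join is lossless.

Yes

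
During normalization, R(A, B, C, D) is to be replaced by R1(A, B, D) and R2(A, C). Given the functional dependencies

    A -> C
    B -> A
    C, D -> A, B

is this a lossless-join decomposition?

Common attributes: R1 ∩ R2 = {A}.
Closure of {A}: A → C applies, adding C. So (A)⁺ = {A, C}.
This closure contains every attribute of R2, so R1 ∩ R2 → R2. The join is lossless.

Yes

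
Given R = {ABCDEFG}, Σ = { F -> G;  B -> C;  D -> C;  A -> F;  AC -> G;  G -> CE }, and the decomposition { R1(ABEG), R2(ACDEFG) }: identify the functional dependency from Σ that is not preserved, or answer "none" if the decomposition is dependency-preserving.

B -> C

Check B → C: no single fragment contains all of {BC}, and the restricted closure of {B} across the fragments never reaches {C}.
F → G is preserved.
D → C is preserved.
A → F is preserved.
AC → G is preserved.
G → CE is preserved.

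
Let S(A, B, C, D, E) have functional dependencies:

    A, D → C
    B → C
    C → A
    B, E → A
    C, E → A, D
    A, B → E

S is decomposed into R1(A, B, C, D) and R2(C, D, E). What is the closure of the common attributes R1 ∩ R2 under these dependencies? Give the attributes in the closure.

R1 ∩ R2 = {C, D}.
C → A applies, adding A
Closure: {A, C, D}.

A, C, D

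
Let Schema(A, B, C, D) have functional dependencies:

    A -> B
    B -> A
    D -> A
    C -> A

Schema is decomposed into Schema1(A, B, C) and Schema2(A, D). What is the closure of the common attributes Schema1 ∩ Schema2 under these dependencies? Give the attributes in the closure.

A, B

Schema1 ∩ Schema2 = {A}.
A → B applies, adding B
Closure: {A, B}.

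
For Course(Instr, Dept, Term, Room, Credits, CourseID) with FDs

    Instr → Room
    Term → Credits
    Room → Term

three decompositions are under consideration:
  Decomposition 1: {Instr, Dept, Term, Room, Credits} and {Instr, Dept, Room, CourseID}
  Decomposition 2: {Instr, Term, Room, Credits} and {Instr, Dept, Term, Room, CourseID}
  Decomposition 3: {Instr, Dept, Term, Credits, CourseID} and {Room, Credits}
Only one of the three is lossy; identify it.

Decomposition 1: common = {Instr, Dept, Room}, closure = {Instr, Dept, Term, Room, Credits} → lossless.
Decomposition 2: common = {Instr, Term, Room}, closure = {Instr, Term, Room, Credits} → lossless.
Decomposition 3: common = {Credits}, closure = {Credits} → lossy.

Decomposition 3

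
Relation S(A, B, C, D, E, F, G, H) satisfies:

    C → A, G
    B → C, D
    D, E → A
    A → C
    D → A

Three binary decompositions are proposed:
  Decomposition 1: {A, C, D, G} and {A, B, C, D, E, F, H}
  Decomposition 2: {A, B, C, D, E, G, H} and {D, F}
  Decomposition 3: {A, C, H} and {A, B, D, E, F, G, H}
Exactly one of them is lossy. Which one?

Decomposition 1: common = {A, C, D}, closure = {A, C, D, G} → lossless.
Decomposition 2: common = {D}, closure = {A, C, D, G} → lossy.
Decomposition 3: common = {A, H}, closure = {A, C, G, H} → lossless.

Decomposition 2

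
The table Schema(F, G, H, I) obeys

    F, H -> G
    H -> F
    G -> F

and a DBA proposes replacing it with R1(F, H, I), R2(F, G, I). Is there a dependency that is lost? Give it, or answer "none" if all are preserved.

F, H -> G

Check F, H → G: no single fragment contains all of {F, G, H}, and the restricted closure of {F, H} across the fragments never reaches {G}.
H → F is preserved.
G → F is preserved.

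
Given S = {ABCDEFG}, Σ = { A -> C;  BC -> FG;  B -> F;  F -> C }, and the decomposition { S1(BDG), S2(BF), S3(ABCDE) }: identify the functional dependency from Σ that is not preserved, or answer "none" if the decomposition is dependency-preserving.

Check F → C: no single fragment contains all of {CF}, and the restricted closure of {F} across the fragments never reaches {C}.
A → C is preserved.
BC → FG is preserved.
B → F is preserved.

F -> C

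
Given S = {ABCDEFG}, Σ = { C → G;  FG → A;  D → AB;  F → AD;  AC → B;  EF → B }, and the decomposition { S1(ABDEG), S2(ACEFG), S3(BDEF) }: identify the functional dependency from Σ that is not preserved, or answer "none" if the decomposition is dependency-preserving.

Check AC → B: no single fragment contains all of {ABC}, and the restricted closure of {AC} across the fragments never reaches {B}.
C → G is preserved.
FG → A is preserved.
D → AB is preserved.
F → AD is preserved.
EF → B is preserved.

AC → B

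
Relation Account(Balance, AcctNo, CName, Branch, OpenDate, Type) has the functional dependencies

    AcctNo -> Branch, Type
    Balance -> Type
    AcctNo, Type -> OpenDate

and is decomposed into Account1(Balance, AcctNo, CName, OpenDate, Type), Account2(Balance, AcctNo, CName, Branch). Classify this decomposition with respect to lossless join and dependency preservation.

lossless and dependency-preserving

Lossless test: (Balance, AcctNo, CName)⁺ = {Balance, AcctNo, CName, Branch, OpenDate, Type}, which contains all of one fragment — lossless.
Dependency preservation: AcctNo → Branch, Type is not contained in any single fragment, but the restricted closure of its left-hand side across the fragments still reaches the right-hand side; the remaining FDs each lie inside some fragment. All dependencies are preserved.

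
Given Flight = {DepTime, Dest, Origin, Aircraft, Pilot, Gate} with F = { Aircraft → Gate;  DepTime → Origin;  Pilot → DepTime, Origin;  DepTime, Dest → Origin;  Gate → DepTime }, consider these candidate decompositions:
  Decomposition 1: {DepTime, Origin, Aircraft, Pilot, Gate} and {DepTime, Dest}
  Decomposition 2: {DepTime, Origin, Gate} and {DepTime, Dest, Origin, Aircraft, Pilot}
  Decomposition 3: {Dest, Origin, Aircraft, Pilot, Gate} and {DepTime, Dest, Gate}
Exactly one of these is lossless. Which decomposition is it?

Decomposition 3

Decomposition 1: common = {DepTime}, closure = {DepTime, Origin} → lossy.
Decomposition 2: common = {DepTime, Origin}, closure = {DepTime, Origin} → lossy.
Decomposition 3: common = {Dest, Gate}, closure = {DepTime, Dest, Origin, Gate} → lossless.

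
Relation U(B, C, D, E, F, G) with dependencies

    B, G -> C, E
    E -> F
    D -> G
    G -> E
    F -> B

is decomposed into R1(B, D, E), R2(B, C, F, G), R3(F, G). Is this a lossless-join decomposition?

Chase test. Columns are B, C, D, E, F, G; row i has aⱼ where attribute j ∈ Ri, else bᵢⱼ.
Initial tableau (one row per fragment):
  row 1: a1 b12 a3 a4 b15 b16
  row 2: a1 a2 b23 b24 a5 a6
  row 3: b31 b32 b33 b34 a5 a6
Rows 2 and 3 agree on G; apply G→E and equate their E entries.
Rows 2 and 3 agree on F; apply F→B and equate their B entries.
Rows 2 and 3 agree on B, G; apply B, G→C, E and equate their C, E entries.
No row becomes fully distinguished — the join is lossy.

No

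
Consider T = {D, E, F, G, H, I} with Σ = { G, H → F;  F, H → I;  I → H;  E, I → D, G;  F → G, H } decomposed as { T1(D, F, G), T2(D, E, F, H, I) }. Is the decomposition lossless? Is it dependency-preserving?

lossless but not dependency-preserving

Lossless test: (D, F)⁺ = {D, F, G, H, I}, which contains all of one fragment — lossless.
Dependency preservation: the restricted closure of {G, H} across the fragments never reaches {F}, so G, H → F cannot be enforced without a join — not preserved.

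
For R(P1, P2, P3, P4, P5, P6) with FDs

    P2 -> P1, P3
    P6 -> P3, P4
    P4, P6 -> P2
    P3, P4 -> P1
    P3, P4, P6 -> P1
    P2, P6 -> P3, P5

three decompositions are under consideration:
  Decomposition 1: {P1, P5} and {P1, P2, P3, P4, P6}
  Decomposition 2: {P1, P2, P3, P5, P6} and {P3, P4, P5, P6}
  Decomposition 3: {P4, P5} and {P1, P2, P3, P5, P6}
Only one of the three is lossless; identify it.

Decomposition 1: common = {P1}, closure = {P1} → lossy.
Decomposition 2: common = {P3, P5, P6}, closure = {P1, P2, P3, P4, P5, P6} → lossless.
Decomposition 3: common = {P5}, closure = {P5} → lossy.

Decomposition 2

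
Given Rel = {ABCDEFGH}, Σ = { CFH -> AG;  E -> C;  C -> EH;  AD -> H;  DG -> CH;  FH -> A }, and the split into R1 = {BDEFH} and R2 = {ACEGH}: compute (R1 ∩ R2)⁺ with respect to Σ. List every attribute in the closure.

CEH

R1 ∩ R2 = {EH}.
E → C applies, adding C
Closure: {CEH}.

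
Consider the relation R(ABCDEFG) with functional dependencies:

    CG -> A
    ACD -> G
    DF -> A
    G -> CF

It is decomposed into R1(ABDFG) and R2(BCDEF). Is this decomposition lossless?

No

Common attributes: R1 ∩ R2 = {BDF}.
Closure of {BDF}: DF → A applies, adding A. So (BDF)⁺ = {ABDF}.
The closure contains neither all of R1 = {ABDFG} nor all of R2 = {BCDEF}, so the common attributes are not a superkey of either fragment. The join is lossy.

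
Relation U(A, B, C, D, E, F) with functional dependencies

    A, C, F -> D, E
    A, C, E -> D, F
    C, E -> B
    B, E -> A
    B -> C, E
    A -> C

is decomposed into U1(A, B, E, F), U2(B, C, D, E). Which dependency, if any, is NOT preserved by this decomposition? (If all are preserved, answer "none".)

Check A → C: no single fragment contains all of {A, C}, and the restricted closure of {A} across the fragments never reaches {C}.
A, C, F → D, E is preserved.
A, C, E → D, F is preserved.
C, E → B is preserved.
B, E → A is preserved.
B → C, E is preserved.

A -> C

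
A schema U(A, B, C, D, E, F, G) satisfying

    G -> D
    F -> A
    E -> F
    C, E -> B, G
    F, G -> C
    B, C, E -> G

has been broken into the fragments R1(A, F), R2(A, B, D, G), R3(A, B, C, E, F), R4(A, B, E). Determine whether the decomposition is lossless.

No

Chase test. Columns are A, B, C, D, E, F, G; row i has aⱼ where attribute j ∈ Ri, else bᵢⱼ.
Initial tableau (one row per fragment):
  row 1: a1 b12 b13 b14 b15 a6 b17
  row 2: a1 a2 b23 a4 b25 b26 a7
  row 3: a1 a2 a3 b34 a5 a6 b37
  row 4: a1 a2 b43 b44 a5 b46 b47
Rows 3 and 4 agree on E; apply E→F and equate their F entries.
No row becomes fully distinguished — the join is lossy.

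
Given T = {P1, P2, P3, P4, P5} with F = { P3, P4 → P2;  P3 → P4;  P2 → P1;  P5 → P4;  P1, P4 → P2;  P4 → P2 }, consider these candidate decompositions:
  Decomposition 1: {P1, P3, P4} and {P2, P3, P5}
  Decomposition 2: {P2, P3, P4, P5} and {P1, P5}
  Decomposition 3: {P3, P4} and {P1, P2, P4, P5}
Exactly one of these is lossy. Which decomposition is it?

Decomposition 3

Decomposition 1: common = {P3}, closure = {P1, P2, P3, P4} → lossless.
Decomposition 2: common = {P5}, closure = {P1, P2, P4, P5} → lossless.
Decomposition 3: common = {P4}, closure = {P1, P2, P4} → lossy.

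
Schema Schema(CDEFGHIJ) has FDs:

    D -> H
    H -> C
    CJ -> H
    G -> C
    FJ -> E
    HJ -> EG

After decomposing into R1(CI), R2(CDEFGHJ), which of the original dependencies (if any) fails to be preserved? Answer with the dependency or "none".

D → H lies within R2.
H → C lies within R2.
CJ → H lies within R2.
G → C lies within R2.
FJ → E lies within R2.
HJ → EG lies within R2.
Every dependency is enforceable on the fragments, so the decomposition is dependency-preserving.

none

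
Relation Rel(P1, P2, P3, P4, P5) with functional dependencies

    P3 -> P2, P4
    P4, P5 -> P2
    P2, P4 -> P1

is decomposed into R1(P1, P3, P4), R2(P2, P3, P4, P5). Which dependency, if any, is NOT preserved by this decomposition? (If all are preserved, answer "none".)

Check P2, P4 → P1: no single fragment contains all of {P1, P2, P4}, and the restricted closure of {P2, P4} across the fragments never reaches {P1}.
P3 → P2, P4 is preserved.
P4, P5 → P2 is preserved.

P2, P4 -> P1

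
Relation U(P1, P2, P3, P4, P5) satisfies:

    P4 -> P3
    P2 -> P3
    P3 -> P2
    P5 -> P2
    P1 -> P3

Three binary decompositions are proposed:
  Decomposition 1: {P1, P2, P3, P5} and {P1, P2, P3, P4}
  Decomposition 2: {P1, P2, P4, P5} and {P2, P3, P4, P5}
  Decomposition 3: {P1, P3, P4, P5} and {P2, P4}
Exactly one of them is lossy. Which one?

Decomposition 1

Decomposition 1: common = {P1, P2, P3}, closure = {P1, P2, P3} → lossy.
Decomposition 2: common = {P2, P4, P5}, closure = {P2, P3, P4, P5} → lossless.
Decomposition 3: common = {P4}, closure = {P2, P3, P4} → lossless.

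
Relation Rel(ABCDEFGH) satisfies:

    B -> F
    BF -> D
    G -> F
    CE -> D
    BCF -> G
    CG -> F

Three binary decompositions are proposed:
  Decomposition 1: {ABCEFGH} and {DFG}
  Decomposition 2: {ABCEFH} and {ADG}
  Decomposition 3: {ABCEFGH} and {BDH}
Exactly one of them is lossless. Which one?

Decomposition 3

Decomposition 1: common = {FG}, closure = {FG} → lossy.
Decomposition 2: common = {A}, closure = {A} → lossy.
Decomposition 3: common = {BH}, closure = {BDFH} → lossless.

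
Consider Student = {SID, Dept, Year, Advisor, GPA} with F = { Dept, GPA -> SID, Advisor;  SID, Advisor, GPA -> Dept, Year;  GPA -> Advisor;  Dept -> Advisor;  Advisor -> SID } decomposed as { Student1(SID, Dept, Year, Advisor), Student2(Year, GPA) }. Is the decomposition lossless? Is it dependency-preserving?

Lossless test: (Year)⁺ = {Year}, which is a superkey of neither fragment — lossy.
Dependency preservation: the restricted closure of {SID, Advisor, GPA} across the fragments never reaches {Dept, Year}, so SID, Advisor, GPA → Dept, Year cannot be enforced without a join — not preserved.

lossy and not dependency-preserving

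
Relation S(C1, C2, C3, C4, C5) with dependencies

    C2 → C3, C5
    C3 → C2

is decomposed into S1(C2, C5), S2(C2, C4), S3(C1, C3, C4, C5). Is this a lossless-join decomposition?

No

Chase test. Columns are C1, C2, C3, C4, C5; row i has aⱼ where attribute j ∈ Si, else bᵢⱼ.
Initial tableau (one row per fragment):
  row 1: b11 a2 b13 b14 a5
  row 2: b21 a2 b23 a4 b25
  row 3: a1 b32 a3 a4 a5
Rows 1 and 2 agree on C2; apply C2→C3, C5 and equate their C3, C5 entries.
No row becomes fully distinguished — the join is lossy.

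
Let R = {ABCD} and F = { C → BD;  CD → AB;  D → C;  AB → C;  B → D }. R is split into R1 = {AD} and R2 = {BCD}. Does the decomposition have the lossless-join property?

Yes

Common attributes: R1 ∩ R2 = {D}.
Closure of {D}: D → C applies, adding C; C → BD applies, adding B; CD → AB applies, adding A. So (D)⁺ = {ABCD}.
This closure contains every attribute of R1, so R1 ∩ R2 → R1. The join is lossless.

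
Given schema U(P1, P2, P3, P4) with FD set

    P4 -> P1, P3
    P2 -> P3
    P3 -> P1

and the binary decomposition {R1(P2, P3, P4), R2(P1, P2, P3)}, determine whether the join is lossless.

Common attributes: R1 ∩ R2 = {P2, P3}.
Closure of {P2, P3}: P3 → P1 applies, adding P1. So (P2, P3)⁺ = {P1, P2, P3}.
This closure contains every attribute of R2, so R1 ∩ R2 → R2. The join is lossless.

Yes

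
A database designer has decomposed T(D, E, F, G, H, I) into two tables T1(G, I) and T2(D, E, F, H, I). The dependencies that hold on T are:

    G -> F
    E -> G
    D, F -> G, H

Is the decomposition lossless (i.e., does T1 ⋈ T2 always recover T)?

No

Common attributes: T1 ∩ T2 = {I}.
No dependency enlarges {I}, so (I)⁺ = {I}.
The closure contains neither all of T1 = {G, I} nor all of T2 = {D, E, F, H, I}, so the common attributes are not a superkey of either fragment. The join is lossy.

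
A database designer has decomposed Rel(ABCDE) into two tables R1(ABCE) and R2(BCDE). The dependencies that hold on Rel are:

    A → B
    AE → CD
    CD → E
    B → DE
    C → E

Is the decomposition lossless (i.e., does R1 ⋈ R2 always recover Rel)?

Common attributes: R1 ∩ R2 = {BCE}.
Closure of {BCE}: B → DE applies, adding D. So (BCE)⁺ = {BCDE}.
This closure contains every attribute of R2, so R1 ∩ R2 → R2. The join is lossless.

Yes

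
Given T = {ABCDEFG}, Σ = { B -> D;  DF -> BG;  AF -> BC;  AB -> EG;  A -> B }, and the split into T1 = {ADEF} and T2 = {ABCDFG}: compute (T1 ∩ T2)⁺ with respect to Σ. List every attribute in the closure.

T1 ∩ T2 = {ADF}.
DF → BG applies, adding BG
AF → BC applies, adding C
AB → EG applies, adding E
Closure: {ABCDEFG}.

ABCDEFG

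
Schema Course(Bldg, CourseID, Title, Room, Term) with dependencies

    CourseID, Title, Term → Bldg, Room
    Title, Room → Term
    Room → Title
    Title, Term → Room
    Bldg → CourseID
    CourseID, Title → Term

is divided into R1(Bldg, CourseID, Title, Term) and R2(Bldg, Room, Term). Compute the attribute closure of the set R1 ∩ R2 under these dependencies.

R1 ∩ R2 = {Bldg, Term}.
Bldg → CourseID applies, adding CourseID
Closure: {Bldg, CourseID, Term}.

Bldg, CourseID, Term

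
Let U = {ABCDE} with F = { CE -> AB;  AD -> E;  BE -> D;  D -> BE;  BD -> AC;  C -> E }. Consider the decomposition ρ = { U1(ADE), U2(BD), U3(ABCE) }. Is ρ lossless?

Chase test. Columns are ABCDE; row i has aⱼ where attribute j ∈ Ui, else bᵢⱼ.
Initial tableau (one row per fragment):
  row 1: a1 b12 b13 a4 a5
  row 2: b21 a2 b23 a4 b25
  row 3: a1 a2 a3 b34 a5
Rows 1 and 2 agree on D; apply D→BE and equate their BE entries.
Rows 1 and 2 agree on BD; apply BD→AC and equate their AC entries.
Rows 1 and 3 agree on BE; apply BE→D and equate their D entries.
Rows 1 and 3 agree on BD; apply BD→AC and equate their AC entries.
Row 1 is now all distinguished symbols — the join is lossless.

Yes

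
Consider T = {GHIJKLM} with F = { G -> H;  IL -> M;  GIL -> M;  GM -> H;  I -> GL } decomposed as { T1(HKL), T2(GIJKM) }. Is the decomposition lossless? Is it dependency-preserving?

lossy and not dependency-preserving

Lossless test: (K)⁺ = {K}, which is a superkey of neither fragment — lossy.
Dependency preservation: the restricted closure of {G} across the fragments never reaches {H}, so G → H cannot be enforced without a join — not preserved.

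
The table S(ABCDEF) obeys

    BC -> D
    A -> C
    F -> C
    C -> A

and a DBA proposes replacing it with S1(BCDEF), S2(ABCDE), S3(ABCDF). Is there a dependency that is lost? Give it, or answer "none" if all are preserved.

BC → D lies within S1.
A → C lies within S2.
F → C lies within S1.
C → A lies within S2.
Every dependency is enforceable on the fragments, so the decomposition is dependency-preserving.

none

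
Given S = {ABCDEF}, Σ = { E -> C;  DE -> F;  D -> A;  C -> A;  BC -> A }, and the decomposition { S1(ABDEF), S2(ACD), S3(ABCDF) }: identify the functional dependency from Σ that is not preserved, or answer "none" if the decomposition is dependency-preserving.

E -> C

Check E → C: no single fragment contains all of {CE}, and the restricted closure of {E} across the fragments never reaches {C}.
DE → F is preserved.
D → A is preserved.
C → A is preserved.
BC → A is preserved.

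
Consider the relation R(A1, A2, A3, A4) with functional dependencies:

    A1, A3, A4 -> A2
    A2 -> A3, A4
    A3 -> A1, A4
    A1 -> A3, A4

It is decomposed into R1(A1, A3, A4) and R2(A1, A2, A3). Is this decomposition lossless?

Common attributes: R1 ∩ R2 = {A1, A3}.
Closure of {A1, A3}: A3 → A1, A4 applies, adding A4; A1, A3, A4 → A2 applies, adding A2. So (A1, A3)⁺ = {A1, A2, A3, A4}.
This closure contains every attribute of R1, so R1 ∩ R2 → R1. The join is lossless.

Yes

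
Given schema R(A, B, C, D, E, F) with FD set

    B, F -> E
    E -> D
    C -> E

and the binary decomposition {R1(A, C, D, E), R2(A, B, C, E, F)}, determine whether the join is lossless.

Yes

Common attributes: R1 ∩ R2 = {A, C, E}.
Closure of {A, C, E}: E → D applies, adding D. So (A, C, E)⁺ = {A, C, D, E}.
This closure contains every attribute of R1, so R1 ∩ R2 → R1. The join is lossless.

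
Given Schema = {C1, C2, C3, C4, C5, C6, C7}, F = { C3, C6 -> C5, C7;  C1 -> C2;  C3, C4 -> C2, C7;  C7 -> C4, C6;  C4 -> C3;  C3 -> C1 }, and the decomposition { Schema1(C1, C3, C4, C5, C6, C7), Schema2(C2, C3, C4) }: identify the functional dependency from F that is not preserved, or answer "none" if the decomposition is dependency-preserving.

Check C1 → C2: no single fragment contains all of {C1, C2}, and the restricted closure of {C1} across the fragments never reaches {C2}.
C3, C6 → C5, C7 is preserved.
C3, C4 → C2, C7 is preserved.
C7 → C4, C6 is preserved.
C4 → C3 is preserved.
C3 → C1 is preserved.

C1 -> C2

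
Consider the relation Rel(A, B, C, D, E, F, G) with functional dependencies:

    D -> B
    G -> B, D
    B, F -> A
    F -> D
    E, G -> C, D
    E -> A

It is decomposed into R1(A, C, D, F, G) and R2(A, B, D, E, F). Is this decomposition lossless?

Common attributes: R1 ∩ R2 = {A, D, F}.
Closure of {A, D, F}: D → B applies, adding B. So (A, D, F)⁺ = {A, B, D, F}.
The closure contains neither all of R1 = {A, C, D, F, G} nor all of R2 = {A, B, D, E, F}, so the common attributes are not a superkey of either fragment. The join is lossy.

No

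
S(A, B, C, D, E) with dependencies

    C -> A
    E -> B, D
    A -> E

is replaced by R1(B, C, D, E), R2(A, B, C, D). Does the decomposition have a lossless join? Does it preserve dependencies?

Lossless test: (B, C, D)⁺ = {A, B, C, D, E}, which contains all of one fragment — lossless.
Dependency preservation: the restricted closure of {A} across the fragments never reaches {E}, so A → E cannot be enforced without a join — not preserved.

lossless but not dependency-preserving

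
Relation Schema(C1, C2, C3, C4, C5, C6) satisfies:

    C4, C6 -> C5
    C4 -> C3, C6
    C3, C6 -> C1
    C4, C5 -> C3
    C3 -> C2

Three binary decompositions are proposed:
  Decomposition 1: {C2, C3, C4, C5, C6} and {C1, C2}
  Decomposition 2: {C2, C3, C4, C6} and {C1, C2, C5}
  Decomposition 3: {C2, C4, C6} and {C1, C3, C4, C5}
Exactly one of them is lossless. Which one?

Decomposition 1: common = {C2}, closure = {C2} → lossy.
Decomposition 2: common = {C2}, closure = {C2} → lossy.
Decomposition 3: common = {C4}, closure = {C1, C2, C3, C4, C5, C6} → lossless.

Decomposition 3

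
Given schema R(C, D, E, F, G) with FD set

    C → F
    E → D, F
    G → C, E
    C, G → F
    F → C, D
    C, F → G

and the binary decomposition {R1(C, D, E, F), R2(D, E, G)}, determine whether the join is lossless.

Common attributes: R1 ∩ R2 = {D, E}.
Closure of {D, E}: E → D, F applies, adding F; F → C, D applies, adding C; C, F → G applies, adding G. So (D, E)⁺ = {C, D, E, F, G}.
This closure contains every attribute of R1, so R1 ∩ R2 → R1. The join is lossless.

Yes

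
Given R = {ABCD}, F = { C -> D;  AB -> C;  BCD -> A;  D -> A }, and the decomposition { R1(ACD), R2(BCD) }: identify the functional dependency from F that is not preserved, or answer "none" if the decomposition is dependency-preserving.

AB -> C

Check AB → C: no single fragment contains all of {ABC}, and the restricted closure of {AB} across the fragments never reaches {C}.
C → D is preserved.
BCD → A is preserved.
D → A is preserved.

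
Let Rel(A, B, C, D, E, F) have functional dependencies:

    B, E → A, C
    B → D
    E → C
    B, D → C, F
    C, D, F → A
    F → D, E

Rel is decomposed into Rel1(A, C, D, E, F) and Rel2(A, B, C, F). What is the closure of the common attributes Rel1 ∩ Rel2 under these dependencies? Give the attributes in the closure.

Rel1 ∩ Rel2 = {A, C, F}.
F → D, E applies, adding D, E
Closure: {A, C, D, E, F}.

A, C, D, E, F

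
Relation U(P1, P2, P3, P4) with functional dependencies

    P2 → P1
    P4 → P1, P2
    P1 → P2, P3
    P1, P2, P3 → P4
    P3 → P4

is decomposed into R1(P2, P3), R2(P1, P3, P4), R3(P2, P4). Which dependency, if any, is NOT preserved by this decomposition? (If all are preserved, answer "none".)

P2 → P1: restricted closure across fragments reaches P1.
P4 → P1, P2: restricted closure across fragments reaches P1, P2.
P1 → P2, P3: restricted closure across fragments reaches P2, P3.
P1, P2, P3 → P4: restricted closure across fragments reaches P4.
P3 → P4 lies within R2.
Every dependency is enforceable on the fragments, so the decomposition is dependency-preserving.

none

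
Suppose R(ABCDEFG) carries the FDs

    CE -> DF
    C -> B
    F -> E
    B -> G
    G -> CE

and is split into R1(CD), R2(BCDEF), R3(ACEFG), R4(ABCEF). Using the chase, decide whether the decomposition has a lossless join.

Yes

Chase test. Columns are ABCDEFG; row i has aⱼ where attribute j ∈ Ri, else bᵢⱼ.
Initial tableau (one row per fragment):
  row 1: b11 b12 a3 a4 b15 b16 b17
  row 2: b21 a2 a3 a4 a5 a6 b27
  row 3: a1 b32 a3 b34 a5 a6 a7
  row 4: a1 a2 a3 b44 a5 a6 b47
Rows 2 and 3 agree on CE; apply CE→DF and equate their DF entries.
Rows 2 and 4 agree on CE; apply CE→DF and equate their DF entries.
Rows 1 and 2 agree on C; apply C→B and equate their B entries.
Rows 1 and 3 agree on C; apply C→B and equate their B entries.
Rows 1 and 2 agree on B; apply B→G and equate their G entries.
Rows 1 and 3 agree on B; apply B→G and equate their G entries.
Rows 1 and 4 agree on B; apply B→G and equate their G entries.
Rows 1 and 2 agree on G; apply G→CE and equate their CE entries.
Rows 1 and 2 agree on CE; apply CE→DF and equate their DF entries.
Row 3 is now all distinguished symbols — the join is lossless.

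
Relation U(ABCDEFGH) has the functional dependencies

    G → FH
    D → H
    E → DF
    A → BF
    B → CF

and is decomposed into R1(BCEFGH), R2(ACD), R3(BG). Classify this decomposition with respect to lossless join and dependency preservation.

Lossless test (chase): Rows 1 and 3 agree on G; apply G→FH and equate their FH entries. Rows 1 and 3 agree on B; apply B→CF and equate their CF entries. No row becomes fully distinguished — the join is lossy.
Dependency preservation: the restricted closure of {D} across the fragments never reaches {H}, so D → H cannot be enforced without a join — not preserved.

lossy and not dependency-preserving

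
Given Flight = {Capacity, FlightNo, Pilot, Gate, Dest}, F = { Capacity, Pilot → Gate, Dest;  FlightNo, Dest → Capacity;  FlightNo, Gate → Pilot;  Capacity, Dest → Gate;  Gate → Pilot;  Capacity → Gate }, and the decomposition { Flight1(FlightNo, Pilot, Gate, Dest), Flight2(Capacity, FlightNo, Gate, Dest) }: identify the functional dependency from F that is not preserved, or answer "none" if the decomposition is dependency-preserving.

none

Capacity, Pilot → Gate, Dest: restricted closure across fragments reaches Gate, Dest.
FlightNo, Dest → Capacity lies within Flight2.
FlightNo, Gate → Pilot lies within Flight1.
Capacity, Dest → Gate lies within Flight2.
Gate → Pilot lies within Flight1.
Capacity → Gate lies within Flight2.
Every dependency is enforceable on the fragments, so the decomposition is dependency-preserving.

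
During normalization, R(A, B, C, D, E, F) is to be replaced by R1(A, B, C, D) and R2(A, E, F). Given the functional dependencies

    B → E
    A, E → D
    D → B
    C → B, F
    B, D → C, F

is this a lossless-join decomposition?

No

Common attributes: R1 ∩ R2 = {A}.
No dependency enlarges {A}, so (A)⁺ = {A}.
The closure contains neither all of R1 = {A, B, C, D} nor all of R2 = {A, E, F}, so the common attributes are not a superkey of either fragment. The join is lossy.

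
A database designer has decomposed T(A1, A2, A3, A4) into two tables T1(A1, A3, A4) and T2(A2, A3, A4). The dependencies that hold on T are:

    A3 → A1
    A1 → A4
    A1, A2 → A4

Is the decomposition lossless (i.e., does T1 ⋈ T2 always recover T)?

Yes

Common attributes: T1 ∩ T2 = {A3, A4}.
Closure of {A3, A4}: A3 → A1 applies, adding A1. So (A3, A4)⁺ = {A1, A3, A4}.
This closure contains every attribute of T1, so T1 ∩ T2 → T1. The join is lossless.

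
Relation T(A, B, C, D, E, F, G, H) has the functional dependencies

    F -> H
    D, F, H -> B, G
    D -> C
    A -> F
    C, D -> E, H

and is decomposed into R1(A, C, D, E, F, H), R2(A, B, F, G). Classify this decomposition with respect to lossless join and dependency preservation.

lossy and not dependency-preserving

Lossless test: (A, F)⁺ = {A, F, H}, which is a superkey of neither fragment — lossy.
Dependency preservation: the restricted closure of {D, F, H} across the fragments never reaches {B, G}, so D, F, H → B, G cannot be enforced without a join — not preserved.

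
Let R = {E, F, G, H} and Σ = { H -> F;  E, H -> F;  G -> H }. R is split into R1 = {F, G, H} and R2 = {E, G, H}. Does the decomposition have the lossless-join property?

Yes

Common attributes: R1 ∩ R2 = {G, H}.
Closure of {G, H}: H → F applies, adding F. So (G, H)⁺ = {F, G, H}.
This closure contains every attribute of R1, so R1 ∩ R2 → R1. The join is lossless.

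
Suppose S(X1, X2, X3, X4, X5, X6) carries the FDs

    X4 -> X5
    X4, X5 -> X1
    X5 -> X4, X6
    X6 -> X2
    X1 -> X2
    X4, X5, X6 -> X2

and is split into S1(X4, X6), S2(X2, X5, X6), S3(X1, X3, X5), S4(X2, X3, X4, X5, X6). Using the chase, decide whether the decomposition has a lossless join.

Yes

Chase test. Columns are X1, X2, X3, X4, X5, X6; row i has aⱼ where attribute j ∈ Si, else bᵢⱼ.
Initial tableau (one row per fragment):
  row 1: b11 b12 b13 a4 b15 a6
  row 2: b21 a2 b23 b24 a5 a6
  row 3: a1 b32 a3 b34 a5 b36
  row 4: b41 a2 a3 a4 a5 a6
Rows 1 and 4 agree on X4; apply X4→X5 and equate their X5 entries.
Rows 1 and 4 agree on X4, X5; apply X4, X5→X1 and equate their X1 entries.
Rows 1 and 2 agree on X5; apply X5→X4, X6 and equate their X4, X6 entries.
Rows 1 and 3 agree on X5; apply X5→X4, X6 and equate their X4, X6 entries.
Rows 1 and 2 agree on X6; apply X6→X2 and equate their X2 entries.
Rows 1 and 3 agree on X6; apply X6→X2 and equate their X2 entries.
Rows 1 and 2 agree on X4, X5; apply X4, X5→X1 and equate their X1 entries.
Rows 1 and 3 agree on X4, X5; apply X4, X5→X1 and equate their X1 entries.
Row 3 is now all distinguished symbols — the join is lossless.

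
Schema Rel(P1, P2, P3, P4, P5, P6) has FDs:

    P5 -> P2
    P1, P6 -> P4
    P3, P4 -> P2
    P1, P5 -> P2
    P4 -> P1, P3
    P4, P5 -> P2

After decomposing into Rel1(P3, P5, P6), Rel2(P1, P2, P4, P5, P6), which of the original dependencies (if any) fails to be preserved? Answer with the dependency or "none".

Check P4 → P1, P3: no single fragment contains all of {P1, P3, P4}, and the restricted closure of {P4} across the fragments never reaches {P1, P3}.
P5 → P2 is preserved.
P1, P6 → P4 is preserved.
P3, P4 → P2 is preserved.
P1, P5 → P2 is preserved.
P4, P5 → P2 is preserved.

P4 -> P1, P3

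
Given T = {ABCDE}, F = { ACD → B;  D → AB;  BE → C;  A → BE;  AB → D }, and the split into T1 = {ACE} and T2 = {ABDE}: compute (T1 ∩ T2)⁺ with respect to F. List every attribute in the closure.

ABCDE

T1 ∩ T2 = {AE}.
A → BE applies, adding B
AB → D applies, adding D
BE → C applies, adding C
Closure: {ABCDE}.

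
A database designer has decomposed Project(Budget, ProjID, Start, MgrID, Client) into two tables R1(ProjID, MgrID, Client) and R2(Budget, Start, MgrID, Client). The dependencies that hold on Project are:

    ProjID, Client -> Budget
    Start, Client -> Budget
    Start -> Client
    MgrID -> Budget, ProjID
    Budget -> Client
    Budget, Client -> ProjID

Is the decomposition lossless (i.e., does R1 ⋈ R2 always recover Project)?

Common attributes: R1 ∩ R2 = {MgrID, Client}.
Closure of {MgrID, Client}: MgrID → Budget, ProjID applies, adding Budget, ProjID. So (MgrID, Client)⁺ = {Budget, ProjID, MgrID, Client}.
This closure contains every attribute of R1, so R1 ∩ R2 → R1. The join is lossless.

Yes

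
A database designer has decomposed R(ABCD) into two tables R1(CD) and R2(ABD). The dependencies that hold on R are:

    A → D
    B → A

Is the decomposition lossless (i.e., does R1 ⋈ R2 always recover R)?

Common attributes: R1 ∩ R2 = {D}.
No dependency enlarges {D}, so (D)⁺ = {D}.
The closure contains neither all of R1 = {CD} nor all of R2 = {ABD}, so the common attributes are not a superkey of either fragment. The join is lossy.

No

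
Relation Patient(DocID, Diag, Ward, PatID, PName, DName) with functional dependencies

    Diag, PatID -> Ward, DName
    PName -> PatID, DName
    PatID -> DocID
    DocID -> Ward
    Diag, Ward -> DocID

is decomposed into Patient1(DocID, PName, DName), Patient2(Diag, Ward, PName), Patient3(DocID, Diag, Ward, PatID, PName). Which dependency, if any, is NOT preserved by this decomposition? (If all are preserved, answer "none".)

Check Diag, PatID → Ward, DName: no single fragment contains all of {Diag, Ward, PatID, DName}, and the restricted closure of {Diag, PatID} across the fragments never reaches {Ward, DName}.
PName → PatID, DName is preserved.
PatID → DocID is preserved.
DocID → Ward is preserved.
Diag, Ward → DocID is preserved.

Diag, PatID -> Ward, DName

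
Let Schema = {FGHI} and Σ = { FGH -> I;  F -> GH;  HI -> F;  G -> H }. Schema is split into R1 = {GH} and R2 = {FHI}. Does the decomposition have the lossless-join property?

Common attributes: R1 ∩ R2 = {H}.
No dependency enlarges {H}, so (H)⁺ = {H}.
The closure contains neither all of R1 = {GH} nor all of R2 = {FHI}, so the common attributes are not a superkey of either fragment. The join is lossy.

No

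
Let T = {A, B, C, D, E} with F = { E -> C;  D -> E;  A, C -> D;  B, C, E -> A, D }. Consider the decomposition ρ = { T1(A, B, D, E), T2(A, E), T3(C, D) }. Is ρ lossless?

Yes

Chase test. Columns are A, B, C, D, E; row i has aⱼ where attribute j ∈ Ti, else bᵢⱼ.
Initial tableau (one row per fragment):
  row 1: a1 a2 b13 a4 a5
  row 2: a1 b22 b23 b24 a5
  row 3: b31 b32 a3 a4 b35
Rows 1 and 2 agree on E; apply E→C and equate their C entries.
Rows 1 and 3 agree on D; apply D→E and equate their E entries.
Rows 1 and 2 agree on A, C; apply A, C→D and equate their D entries.
Rows 1 and 3 agree on E; apply E→C and equate their C entries.
Row 1 is now all distinguished symbols — the join is lossless.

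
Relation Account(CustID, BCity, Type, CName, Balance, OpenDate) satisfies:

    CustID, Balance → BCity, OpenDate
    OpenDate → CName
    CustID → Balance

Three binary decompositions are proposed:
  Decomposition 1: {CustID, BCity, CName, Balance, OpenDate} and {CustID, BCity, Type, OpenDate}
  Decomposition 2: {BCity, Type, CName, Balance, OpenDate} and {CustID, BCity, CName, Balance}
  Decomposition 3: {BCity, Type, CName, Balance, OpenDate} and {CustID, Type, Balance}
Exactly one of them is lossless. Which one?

Decomposition 1

Decomposition 1: common = {CustID, BCity, OpenDate}, closure = {CustID, BCity, CName, Balance, OpenDate} → lossless.
Decomposition 2: common = {BCity, CName, Balance}, closure = {BCity, CName, Balance} → lossy.
Decomposition 3: common = {Type, Balance}, closure = {Type, Balance} → lossy.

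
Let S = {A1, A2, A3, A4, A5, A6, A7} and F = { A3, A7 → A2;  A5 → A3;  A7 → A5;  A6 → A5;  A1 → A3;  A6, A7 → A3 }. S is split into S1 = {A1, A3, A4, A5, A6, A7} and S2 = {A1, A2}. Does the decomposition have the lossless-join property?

Common attributes: S1 ∩ S2 = {A1}.
Closure of {A1}: A1 → A3 applies, adding A3. So (A1)⁺ = {A1, A3}.
The closure contains neither all of S1 = {A1, A3, A4, A5, A6, A7} nor all of S2 = {A1, A2}, so the common attributes are not a superkey of either fragment. The join is lossy.

No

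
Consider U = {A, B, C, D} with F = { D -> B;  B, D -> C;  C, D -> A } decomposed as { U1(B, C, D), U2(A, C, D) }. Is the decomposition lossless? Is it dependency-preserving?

lossless and dependency-preserving

Lossless test: (C, D)⁺ = {A, B, C, D}, which contains all of one fragment — lossless.
Dependency preservation: every FD's attributes lie within a single fragment, so each can be enforced locally — preserved.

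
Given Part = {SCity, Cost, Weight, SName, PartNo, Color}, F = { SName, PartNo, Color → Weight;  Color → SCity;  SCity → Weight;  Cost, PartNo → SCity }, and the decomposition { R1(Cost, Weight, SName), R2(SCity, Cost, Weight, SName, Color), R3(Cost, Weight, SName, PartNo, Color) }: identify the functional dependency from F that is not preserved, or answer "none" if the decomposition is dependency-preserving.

Cost, PartNo → SCity

Check Cost, PartNo → SCity: no single fragment contains all of {SCity, Cost, PartNo}, and the restricted closure of {Cost, PartNo} across the fragments never reaches {SCity}.
SName, PartNo, Color → Weight is preserved.
Color → SCity is preserved.
SCity → Weight is preserved.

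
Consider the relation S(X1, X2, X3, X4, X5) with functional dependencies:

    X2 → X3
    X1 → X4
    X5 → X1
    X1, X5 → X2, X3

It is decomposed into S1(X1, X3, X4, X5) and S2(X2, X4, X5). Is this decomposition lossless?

Common attributes: S1 ∩ S2 = {X4, X5}.
Closure of {X4, X5}: X5 → X1 applies, adding X1; X1, X5 → X2, X3 applies, adding X2, X3. So (X4, X5)⁺ = {X1, X2, X3, X4, X5}.
This closure contains every attribute of S1, so S1 ∩ S2 → S1. The join is lossless.

Yes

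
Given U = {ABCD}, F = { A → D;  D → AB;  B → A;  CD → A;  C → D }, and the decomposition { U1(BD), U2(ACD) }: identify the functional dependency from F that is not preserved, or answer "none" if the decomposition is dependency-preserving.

none

A → D lies within U2.
D → AB: restricted closure across fragments reaches AB.
B → A: restricted closure across fragments reaches A.
CD → A lies within U2.
C → D lies within U2.
Every dependency is enforceable on the fragments, so the decomposition is dependency-preserving.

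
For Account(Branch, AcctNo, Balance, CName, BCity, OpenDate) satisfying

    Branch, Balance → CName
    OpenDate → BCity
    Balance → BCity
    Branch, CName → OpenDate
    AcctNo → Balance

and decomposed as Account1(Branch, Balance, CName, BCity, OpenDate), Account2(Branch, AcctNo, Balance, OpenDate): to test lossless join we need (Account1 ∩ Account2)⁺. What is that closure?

Branch, Balance, CName, BCity, OpenDate

Account1 ∩ Account2 = {Branch, Balance, OpenDate}.
Branch, Balance → CName applies, adding CName
OpenDate → BCity applies, adding BCity
Closure: {Branch, Balance, CName, BCity, OpenDate}.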